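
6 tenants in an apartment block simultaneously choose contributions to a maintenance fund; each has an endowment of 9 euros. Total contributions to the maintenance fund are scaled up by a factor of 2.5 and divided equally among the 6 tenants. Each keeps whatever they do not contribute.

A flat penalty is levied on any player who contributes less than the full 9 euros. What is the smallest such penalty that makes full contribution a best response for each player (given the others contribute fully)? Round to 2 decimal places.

5.25 euros

Given the others contribute fully, the best deviation is to contribute 0 (any partial contribution still incurs the fine and gives up units whose private return 0.4167 is below 1).
Deviating from 9 to 0 saves 9 euros but forfeits the deviator's share of the drop in the maintenance fund: 2.5/6 × 9 = 3.75.
So the deviation gain is 9 − 3.75 = 5.25, and the fine must be at least 5.25 euros to wipe it out.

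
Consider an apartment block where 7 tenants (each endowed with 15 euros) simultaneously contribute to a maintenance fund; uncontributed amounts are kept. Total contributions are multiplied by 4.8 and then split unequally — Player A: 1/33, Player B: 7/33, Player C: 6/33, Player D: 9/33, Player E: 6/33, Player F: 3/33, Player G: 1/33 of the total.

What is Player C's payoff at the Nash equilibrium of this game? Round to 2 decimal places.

41.18 euros

For player j, contributing a unit is worthwhile iff 4.8 × (j's share) ≥ 1, i.e. iff j's share is at least 0.2083.
Player B and Player D are above the threshold, contributing 15 each; the remaining 5 contribute 0. Total contributed: 30.
Player C keeps 15 and receives 4.8 × 30 × 6/33 = 26.18 from the maintenance fund, for a payoff of 41.18.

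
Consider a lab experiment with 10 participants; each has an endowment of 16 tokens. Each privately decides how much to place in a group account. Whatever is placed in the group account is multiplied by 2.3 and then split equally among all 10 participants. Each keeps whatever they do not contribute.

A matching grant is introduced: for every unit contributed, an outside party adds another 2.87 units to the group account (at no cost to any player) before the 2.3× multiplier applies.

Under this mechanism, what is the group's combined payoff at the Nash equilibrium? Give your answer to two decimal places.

160.00 tokens

With the mechanism, a contributed unit returns 2.3 × 3.87 / 10 = 0.8901 per unit of net cost — still below 1 — so contributing 0 remains dominant for every player.
Everyone keeps their endowment and the group total is 10 × 16 = 160.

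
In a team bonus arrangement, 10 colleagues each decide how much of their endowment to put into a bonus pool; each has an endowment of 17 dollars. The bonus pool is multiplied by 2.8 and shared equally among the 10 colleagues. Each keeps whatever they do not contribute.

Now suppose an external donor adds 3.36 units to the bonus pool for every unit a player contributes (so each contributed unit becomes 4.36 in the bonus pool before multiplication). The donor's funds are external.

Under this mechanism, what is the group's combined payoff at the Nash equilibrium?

Under the mechanism each unit contributed yields 2.8 × 4.36 / 10 = 1.2208 back to its contributor per unit of net cost, which exceeds 1, making full contribution the dominant choice for everyone.
At the Nash equilibrium everyone contributes 17. Group total payoff = 2.8 × 4.36 × 170 = 2075.36.

2075.36 dollars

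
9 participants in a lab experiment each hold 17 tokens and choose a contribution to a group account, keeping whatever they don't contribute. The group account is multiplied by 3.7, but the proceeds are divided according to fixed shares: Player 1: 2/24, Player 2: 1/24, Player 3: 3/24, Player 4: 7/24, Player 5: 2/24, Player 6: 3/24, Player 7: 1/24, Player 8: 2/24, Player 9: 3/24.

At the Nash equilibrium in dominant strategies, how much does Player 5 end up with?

Each unit j contributes comes back to j as 3.7 × (j's share), so j prefers to contribute only if that share exceeds 1/3.7 = 0.2703; otherwise keeping the unit dominates.
Only Player 4 (7/24) clears that bar, contributing 17; the remaining 8 contribute 0. Total contributed: 17.
Player 5 keeps 17 and receives 3.7 × 17 × 2/24 = 5.24 from the group account, for a payoff of 22.24.

22.24 tokens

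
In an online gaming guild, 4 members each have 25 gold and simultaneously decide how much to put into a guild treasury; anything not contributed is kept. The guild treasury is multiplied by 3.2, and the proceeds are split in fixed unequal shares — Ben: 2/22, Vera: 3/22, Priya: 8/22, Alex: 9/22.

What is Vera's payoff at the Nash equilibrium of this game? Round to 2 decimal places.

46.82 gold

For player j, contributing a unit is worthwhile iff 3.2 × (j's share) ≥ 1, i.e. iff j's share is at least 0.3125.
Priya and Alex are above the threshold, contributing 25 each; the remaining 2 contribute 0. Total contributed: 50.
Vera keeps 25 and receives 3.2 × 50 × 3/22 = 21.82 from the guild treasury, for a payoff of 46.82.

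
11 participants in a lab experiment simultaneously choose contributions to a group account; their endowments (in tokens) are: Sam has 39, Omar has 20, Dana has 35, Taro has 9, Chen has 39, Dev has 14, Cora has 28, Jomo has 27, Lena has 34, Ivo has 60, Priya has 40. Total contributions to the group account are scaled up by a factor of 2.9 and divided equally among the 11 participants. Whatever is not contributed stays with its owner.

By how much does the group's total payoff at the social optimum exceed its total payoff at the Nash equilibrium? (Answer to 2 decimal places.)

The private return per contributed unit is 2.9/11 = 0.2636 < 1 for every player regardless of endowment, so the Nash equilibrium is zero contribution and the group total is Σ E_j = 39 + 20 + 35 + 9 + 39 + 14 + 28 + 27 + 34 + 60 + 40 = 345.
Each contributed unit returns 2.900 to the group, so the social optimum is full contribution by everyone: group total = 2.900 × 345 = 1000.50.
Efficiency loss = (2.900 − 1) × 345 = 655.50.

655.50 tokens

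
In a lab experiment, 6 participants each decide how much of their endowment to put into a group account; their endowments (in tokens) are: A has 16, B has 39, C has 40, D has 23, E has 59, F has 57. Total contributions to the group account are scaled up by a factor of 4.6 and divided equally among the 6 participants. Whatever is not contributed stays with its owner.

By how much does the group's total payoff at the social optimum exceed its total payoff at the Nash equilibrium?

The private return per contributed unit is 4.6/6 = 0.7667 < 1 for every player regardless of endowment, so the Nash equilibrium is zero contribution and the group total is Σ E_j = 16 + 39 + 40 + 23 + 59 + 57 = 234.
Each contributed unit returns 4.600 to the group, so the social optimum is full contribution by everyone: group total = 4.600 × 234 = 1076.40.
Efficiency loss = (4.600 − 1) × 234 = 842.40.

842.40 tokens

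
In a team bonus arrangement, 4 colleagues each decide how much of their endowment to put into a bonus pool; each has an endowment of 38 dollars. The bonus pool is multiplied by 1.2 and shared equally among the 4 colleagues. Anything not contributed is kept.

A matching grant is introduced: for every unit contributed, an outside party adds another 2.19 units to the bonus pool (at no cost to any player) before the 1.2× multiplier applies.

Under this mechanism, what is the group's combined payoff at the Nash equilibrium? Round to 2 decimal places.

Even with the mechanism, each unit contributed returns only 1.2 × 3.19 / 4 = 0.9570 per unit of net cost, so contributing nothing is still dominant.
At the Nash equilibrium no one contributes; group total payoff = 4 × 38 = 152.

152.00 dollars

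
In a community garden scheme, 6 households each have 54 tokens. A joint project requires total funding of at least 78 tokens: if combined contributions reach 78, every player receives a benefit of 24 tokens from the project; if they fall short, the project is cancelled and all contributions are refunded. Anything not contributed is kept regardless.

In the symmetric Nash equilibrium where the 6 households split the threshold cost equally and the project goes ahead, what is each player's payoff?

Equal share of the threshold: 78/6 = 13.
At this profile no one gains by cutting their contribution: any cut drops the total below 78, the project is cancelled, contributions are refunded, and the deviator ends with 54, which is less than 54 − 13 + 24 = 65. Contributing more than 13 just wastes the excess. So contributing exactly 13 is a best response.
Each player's payoff: 54 − 13 + 24 = 65.

65 tokens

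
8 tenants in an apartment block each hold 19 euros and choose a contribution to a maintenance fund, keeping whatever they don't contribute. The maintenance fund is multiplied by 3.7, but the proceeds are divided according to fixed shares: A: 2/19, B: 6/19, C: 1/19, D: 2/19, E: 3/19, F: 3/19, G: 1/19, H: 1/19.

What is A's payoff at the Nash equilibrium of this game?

Player j's private return per contributed unit is 3.7 × (j's share). Contributing is weakly dominant for j when that share is at least 1/3.7 = 0.2703, and contributing 0 is dominant otherwise.
Only B (6/19) clears that bar, contributing 19; the remaining 7 contribute 0. Total contributed: 19.
A keeps 19 and receives 3.7 × 19 × 2/19 = 7.40 from the maintenance fund, for a payoff of 26.40.

26.40 euros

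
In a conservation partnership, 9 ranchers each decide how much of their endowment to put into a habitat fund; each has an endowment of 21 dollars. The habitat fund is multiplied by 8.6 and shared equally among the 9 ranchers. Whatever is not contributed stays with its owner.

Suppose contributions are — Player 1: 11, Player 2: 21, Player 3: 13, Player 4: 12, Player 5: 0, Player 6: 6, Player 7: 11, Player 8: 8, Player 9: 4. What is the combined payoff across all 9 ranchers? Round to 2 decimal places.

842.60 dollars

Total contributed: 11 + 21 + 13 + 12 + 0 + 6 + 11 + 8 + 4 = 86; total kept: 9 × 21 − 86 = 103.
The habitat fund pays out 8.6 × 86 = 739.60 in aggregate.
Group total = 103 + 739.60 = 842.60.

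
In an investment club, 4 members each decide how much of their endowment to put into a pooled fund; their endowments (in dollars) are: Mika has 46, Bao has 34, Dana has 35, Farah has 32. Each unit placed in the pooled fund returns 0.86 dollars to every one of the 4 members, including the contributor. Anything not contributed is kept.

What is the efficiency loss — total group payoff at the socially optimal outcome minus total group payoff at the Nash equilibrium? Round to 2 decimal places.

358.68 dollars

The private return per contributed unit is 0.86 < 1 for everyone, so the Nash equilibrium is zero contribution and the group total is Σ E_j = 46 + 34 + 35 + 32 = 147.
Each contributed unit returns 3.440 to the group, so the social optimum is full contribution by everyone: group total = 3.440 × 147 = 505.68.
Efficiency loss = (3.440 − 1) × 147 = 358.68.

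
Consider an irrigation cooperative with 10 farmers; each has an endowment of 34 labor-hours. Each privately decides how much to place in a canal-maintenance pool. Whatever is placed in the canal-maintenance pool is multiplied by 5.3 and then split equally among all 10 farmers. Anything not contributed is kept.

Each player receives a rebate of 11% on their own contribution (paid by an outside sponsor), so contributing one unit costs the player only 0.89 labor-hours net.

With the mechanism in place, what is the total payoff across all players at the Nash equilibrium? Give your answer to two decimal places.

With the mechanism, a contributed unit returns (5.3/10) / 0.89 = 0.5955 per unit of net cost — still below 1 — so contributing 0 remains dominant for every player.
At the Nash equilibrium no one contributes; group total payoff = 10 × 34 = 340.

340.00 labor-hours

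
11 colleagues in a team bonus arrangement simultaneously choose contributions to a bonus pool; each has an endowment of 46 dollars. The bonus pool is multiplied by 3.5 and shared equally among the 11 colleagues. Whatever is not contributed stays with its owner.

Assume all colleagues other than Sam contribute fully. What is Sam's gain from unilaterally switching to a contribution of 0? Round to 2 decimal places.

Switching from a contribution of 46 to 0 lets Sam keep an extra 46 dollars, but lowers the bonus pool by 46, which costs Sam their own share of that drop: 3.5/11 × 46 = 14.64.
Net gain = 46 − 14.64 = 31.36. The private return per contributed unit (0.3182) is below 1, so free-riding is indeed the best response regardless of what the others do.

31.36 dollars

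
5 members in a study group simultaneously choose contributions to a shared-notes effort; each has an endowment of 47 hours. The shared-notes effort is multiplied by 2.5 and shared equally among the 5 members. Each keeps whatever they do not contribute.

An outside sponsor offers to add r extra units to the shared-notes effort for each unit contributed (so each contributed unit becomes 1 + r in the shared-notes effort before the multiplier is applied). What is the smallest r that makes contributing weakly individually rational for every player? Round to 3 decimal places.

With matching at rate r, one contributed unit becomes (1 + r) in the shared-notes effort and returns 2.5 × (1 + r) / 5 to the contributor.
Setting this equal to 1: 1 + r = 5/2.5 = 2.0000.
So the minimum matching rate is r = 2.0000 − 1 = 1.000.

1.000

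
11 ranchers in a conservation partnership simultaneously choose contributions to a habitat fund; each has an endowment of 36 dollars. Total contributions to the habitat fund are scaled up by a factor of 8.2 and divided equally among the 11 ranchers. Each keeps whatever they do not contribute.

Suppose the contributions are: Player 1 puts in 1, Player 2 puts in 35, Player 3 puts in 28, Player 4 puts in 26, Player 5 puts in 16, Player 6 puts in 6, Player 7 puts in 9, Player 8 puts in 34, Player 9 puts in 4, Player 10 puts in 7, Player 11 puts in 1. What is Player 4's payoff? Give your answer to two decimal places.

134.49 dollars

Total contributed: 1 + 35 + 28 + 26 + 16 + 6 + 9 + 34 + 4 + 7 + 1 = 167.
Each receives 8.2 × 167 / 11 = 124.49 from the habitat fund.
Player 4 keeps 36 − 26 = 10, so Player 4's payoff is 10 + 124.49 = 134.49.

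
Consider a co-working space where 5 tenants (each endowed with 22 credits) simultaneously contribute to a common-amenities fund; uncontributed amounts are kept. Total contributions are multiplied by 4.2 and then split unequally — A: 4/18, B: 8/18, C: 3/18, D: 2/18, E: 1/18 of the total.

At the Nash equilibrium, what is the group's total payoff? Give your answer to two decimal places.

180.40 credits

Each unit j contributes comes back to j as 4.2 × (j's share), so j prefers to contribute only if that share exceeds 1/4.2 = 0.2381; otherwise keeping the unit dominates.
Only B (8/18) clears that bar, contributing 22; the remaining 4 contribute 0. Total contributed: 22.
The common-amenities fund pays out 4.2 × 22 = 92.40 in total (split across the unequal shares, but the aggregate is all that matters for the group sum).
The 4 free-riders keep 22 each, adding 88. Group total = 88 + 92.40 = 180.40.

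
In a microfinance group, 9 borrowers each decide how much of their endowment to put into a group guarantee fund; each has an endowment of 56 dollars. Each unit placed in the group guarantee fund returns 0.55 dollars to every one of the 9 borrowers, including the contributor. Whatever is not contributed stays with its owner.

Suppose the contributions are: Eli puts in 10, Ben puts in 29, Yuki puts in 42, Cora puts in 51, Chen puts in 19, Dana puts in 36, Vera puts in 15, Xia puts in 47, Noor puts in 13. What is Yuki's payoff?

Total contributed: 10 + 29 + 42 + 51 + 19 + 36 + 15 + 47 + 13 = 262.
Each receives 0.55 × 262 = 144.10 from the group guarantee fund.
Yuki keeps 56 − 42 = 14, so Yuki's payoff is 14 + 144.10 = 158.10.

158.10 dollars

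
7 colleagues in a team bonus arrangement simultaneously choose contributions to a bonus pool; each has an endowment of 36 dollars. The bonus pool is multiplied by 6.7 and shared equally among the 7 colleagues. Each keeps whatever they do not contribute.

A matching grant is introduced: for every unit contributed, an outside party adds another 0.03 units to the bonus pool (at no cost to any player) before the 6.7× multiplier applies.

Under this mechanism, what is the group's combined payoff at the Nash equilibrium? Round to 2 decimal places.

With the mechanism, a contributed unit returns 6.7 × 1.03 / 7 = 0.9859 per unit of net cost — still below 1 — so contributing 0 remains dominant for every player.
Everyone keeps their endowment and the group total is 7 × 36 = 252.

252.00 dollars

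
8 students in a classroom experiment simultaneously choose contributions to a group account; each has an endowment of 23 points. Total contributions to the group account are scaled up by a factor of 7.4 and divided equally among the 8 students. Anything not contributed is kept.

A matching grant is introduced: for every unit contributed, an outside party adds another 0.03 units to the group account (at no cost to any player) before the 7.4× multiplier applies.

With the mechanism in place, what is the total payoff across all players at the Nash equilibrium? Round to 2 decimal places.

184.00 points

Even with the mechanism, each unit contributed returns only 7.4 × 1.03 / 8 = 0.9528 per unit of net cost, so contributing nothing is still dominant.
Everyone keeps their endowment and the group total is 8 × 23 = 184.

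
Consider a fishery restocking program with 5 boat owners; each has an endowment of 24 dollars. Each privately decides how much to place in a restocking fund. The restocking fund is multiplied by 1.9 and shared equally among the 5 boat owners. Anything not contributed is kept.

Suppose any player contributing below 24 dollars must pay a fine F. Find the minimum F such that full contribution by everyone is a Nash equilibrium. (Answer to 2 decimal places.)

Given the others contribute fully, the best deviation is to contribute 0 (any partial contribution still incurs the fine and gives up units whose private return 0.3800 is below 1).
Deviating from 24 to 0 saves 24 dollars but forfeits the deviator's share of the drop in the restocking fund: 1.9/5 × 24 = 9.12.
So the deviation gain is 24 − 9.12 = 14.88, and the fine must be at least 14.88 dollars to wipe it out.

14.88 dollars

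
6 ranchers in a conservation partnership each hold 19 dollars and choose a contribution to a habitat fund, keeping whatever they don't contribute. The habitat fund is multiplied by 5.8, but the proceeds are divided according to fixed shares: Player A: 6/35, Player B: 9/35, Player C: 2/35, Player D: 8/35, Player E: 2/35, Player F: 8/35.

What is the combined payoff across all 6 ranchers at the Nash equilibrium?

For player j, contributing a unit is worthwhile iff 5.8 × (j's share) ≥ 1, i.e. iff j's share is at least 0.1724.
Player B, Player D and Player F are above the threshold, contributing 19 each; the remaining 3 contribute 0. Total contributed: 57.
The habitat fund pays out 5.8 × 57 = 330.60 in total (split across the unequal shares, but the aggregate is all that matters for the group sum).
The 3 free-riders keep 19 each, adding 57. Group total = 57 + 330.60 = 387.60.

387.60 dollars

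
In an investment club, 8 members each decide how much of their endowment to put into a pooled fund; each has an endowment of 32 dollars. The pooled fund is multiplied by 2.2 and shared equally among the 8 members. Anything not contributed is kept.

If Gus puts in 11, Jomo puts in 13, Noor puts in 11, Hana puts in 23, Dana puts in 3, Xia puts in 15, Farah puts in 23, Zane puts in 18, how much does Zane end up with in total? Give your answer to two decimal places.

Total contributed: 11 + 13 + 11 + 23 + 3 + 15 + 23 + 18 = 117.
Each receives 2.2 × 117 / 8 = 32.18 from the pooled fund.
Zane keeps 32 − 18 = 14, so Zane's payoff is 14 + 32.18 = 46.18.

46.18 dollars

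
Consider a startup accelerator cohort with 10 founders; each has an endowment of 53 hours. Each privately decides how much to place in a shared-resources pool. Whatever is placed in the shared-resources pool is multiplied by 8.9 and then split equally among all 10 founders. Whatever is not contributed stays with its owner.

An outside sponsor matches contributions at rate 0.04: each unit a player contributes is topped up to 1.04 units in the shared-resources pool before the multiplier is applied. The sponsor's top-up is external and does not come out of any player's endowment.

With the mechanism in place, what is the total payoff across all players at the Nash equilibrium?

530.00 hours

Even with the mechanism, each unit contributed returns only 8.9 × 1.04 / 10 = 0.9256 per unit of net cost, so contributing nothing is still dominant.
At the Nash equilibrium no one contributes; group total payoff = 10 × 53 = 530.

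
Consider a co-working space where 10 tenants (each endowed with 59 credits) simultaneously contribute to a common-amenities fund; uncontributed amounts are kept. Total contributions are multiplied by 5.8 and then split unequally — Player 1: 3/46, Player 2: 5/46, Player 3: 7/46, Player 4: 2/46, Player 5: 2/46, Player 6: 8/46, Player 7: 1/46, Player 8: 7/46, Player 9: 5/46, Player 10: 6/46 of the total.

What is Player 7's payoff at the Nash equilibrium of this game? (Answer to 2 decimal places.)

66.44 credits

Player j's private return per contributed unit is 5.8 × (j's share). Contributing is weakly dominant for j when that share is at least 1/5.8 = 0.1724, and contributing 0 is dominant otherwise.
Player 6 alone (share 8/46) is above the threshold, contributing 59; the remaining 9 contribute 0. Total contributed: 59.
Player 7 keeps 59 and receives 5.8 × 59 × 1/46 = 7.44 from the common-amenities fund, for a payoff of 66.44.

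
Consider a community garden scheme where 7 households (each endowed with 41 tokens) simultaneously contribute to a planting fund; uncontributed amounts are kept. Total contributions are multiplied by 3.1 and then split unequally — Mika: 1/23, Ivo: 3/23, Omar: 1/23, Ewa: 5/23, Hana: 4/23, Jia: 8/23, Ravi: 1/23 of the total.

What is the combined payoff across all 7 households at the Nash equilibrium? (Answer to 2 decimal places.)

A player with share s gets back 3.1·s per unit contributed, so full contribution is dominant for anyone with s > 1/3.1 = 0.3226 and zero contribution is dominant for anyone below.
Only Jia (8/23) clears that bar, contributing 41; the remaining 6 contribute 0. Total contributed: 41.
The planting fund pays out 3.1 × 41 = 127.10 in total (split across the unequal shares, but the aggregate is all that matters for the group sum).
The 6 free-riders keep 41 each, adding 246. Group total = 246 + 127.10 = 373.10.

373.10 tokens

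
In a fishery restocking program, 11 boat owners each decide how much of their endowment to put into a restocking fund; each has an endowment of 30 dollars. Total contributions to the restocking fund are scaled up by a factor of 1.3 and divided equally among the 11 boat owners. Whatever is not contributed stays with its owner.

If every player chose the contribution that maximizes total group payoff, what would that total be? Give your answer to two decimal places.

429.00 dollars

Each contributed unit returns 1.300 to the group as a whole (0.1182 to each of 11 players), which exceeds 1, so the social optimum is full contribution: group total = 1.300 × 330 = 429.00.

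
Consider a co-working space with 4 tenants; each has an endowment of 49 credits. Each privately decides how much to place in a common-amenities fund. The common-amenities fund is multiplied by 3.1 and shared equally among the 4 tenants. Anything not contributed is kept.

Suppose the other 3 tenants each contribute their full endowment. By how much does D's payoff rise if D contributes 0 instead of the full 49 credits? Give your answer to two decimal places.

11.03 credits

Switching from a contribution of 49 to 0 lets D keep an extra 49 credits, but lowers the common-amenities fund by 49, which costs D their own share of that drop: 3.1/4 × 49 = 37.97.
Net gain = 49 − 37.97 = 11.03. The private return per contributed unit (0.7750) is below 1, so free-riding is indeed the best response regardless of what the others do.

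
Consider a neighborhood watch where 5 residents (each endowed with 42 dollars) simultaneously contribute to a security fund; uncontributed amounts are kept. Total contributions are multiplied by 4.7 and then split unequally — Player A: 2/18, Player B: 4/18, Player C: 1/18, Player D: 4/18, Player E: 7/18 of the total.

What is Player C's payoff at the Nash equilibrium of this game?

Each unit j contributes comes back to j as 4.7 × (j's share), so j prefers to contribute only if that share exceeds 1/4.7 = 0.2128; otherwise keeping the unit dominates.
Player B, Player D and Player E clear that bar, contributing 42 each; the remaining 2 contribute 0. Total contributed: 126.
Player C keeps 42 and receives 4.7 × 126 × 1/18 = 32.90 from the security fund, for a payoff of 74.90.

74.90 dollars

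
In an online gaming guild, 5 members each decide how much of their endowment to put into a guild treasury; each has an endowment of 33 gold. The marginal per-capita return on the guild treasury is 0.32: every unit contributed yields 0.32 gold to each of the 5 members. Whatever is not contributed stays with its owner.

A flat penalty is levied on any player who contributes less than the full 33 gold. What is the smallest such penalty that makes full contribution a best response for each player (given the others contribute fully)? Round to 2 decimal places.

22.44 gold

Given the others contribute fully, the best deviation is to contribute 0 (any partial contribution still incurs the fine and gives up units whose private return 0.32 is below 1).
Deviating from 33 to 0 saves 33 gold but forfeits the deviator's share of the drop in the guild treasury: 0.32 × 33 = 10.56.
So the deviation gain is 33 − 10.56 = 22.44, and the fine must be at least 22.44 gold to wipe it out.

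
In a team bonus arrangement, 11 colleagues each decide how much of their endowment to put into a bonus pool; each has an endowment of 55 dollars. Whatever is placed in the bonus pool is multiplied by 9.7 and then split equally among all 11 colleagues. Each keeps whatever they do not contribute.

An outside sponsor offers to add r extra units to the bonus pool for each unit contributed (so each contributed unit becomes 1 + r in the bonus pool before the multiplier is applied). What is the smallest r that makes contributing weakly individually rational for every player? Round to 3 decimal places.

0.134

With matching at rate r, one contributed unit becomes (1 + r) in the bonus pool and returns 9.7 × (1 + r) / 11 to the contributor.
Setting this equal to 1: 1 + r = 11/9.7 = 1.1340.
So the minimum matching rate is r = 1.1340 − 1 = 0.134.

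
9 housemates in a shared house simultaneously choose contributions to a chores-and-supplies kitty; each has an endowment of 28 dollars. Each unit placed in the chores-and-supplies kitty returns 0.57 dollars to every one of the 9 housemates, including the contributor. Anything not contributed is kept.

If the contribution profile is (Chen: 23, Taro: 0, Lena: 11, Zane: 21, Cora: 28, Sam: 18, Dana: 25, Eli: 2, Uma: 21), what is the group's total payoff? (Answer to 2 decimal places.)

Total contributed: 23 + 0 + 11 + 21 + 28 + 18 + 25 + 2 + 21 = 149; total kept: 9 × 28 − 149 = 103.
The chores-and-supplies kitty pays out 0.57 × 9 × 149 = 764.37 in aggregate.
Group total = 103 + 764.37 = 867.37.

867.37 dollars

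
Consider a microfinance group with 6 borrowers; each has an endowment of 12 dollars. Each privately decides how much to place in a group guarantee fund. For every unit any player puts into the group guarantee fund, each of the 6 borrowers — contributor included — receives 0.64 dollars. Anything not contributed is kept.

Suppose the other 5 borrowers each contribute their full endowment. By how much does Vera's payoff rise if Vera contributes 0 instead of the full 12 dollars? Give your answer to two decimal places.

Switching from a contribution of 12 to 0 lets Vera keep an extra 12 dollars, but lowers the group guarantee fund by 12, which costs Vera their own share of that drop: 0.64 × 12 = 7.68.
Net gain = 12 − 7.68 = 4.32. The private return per contributed unit (0.64) is below 1, so free-riding is indeed the best response regardless of what the others do.

4.32 dollars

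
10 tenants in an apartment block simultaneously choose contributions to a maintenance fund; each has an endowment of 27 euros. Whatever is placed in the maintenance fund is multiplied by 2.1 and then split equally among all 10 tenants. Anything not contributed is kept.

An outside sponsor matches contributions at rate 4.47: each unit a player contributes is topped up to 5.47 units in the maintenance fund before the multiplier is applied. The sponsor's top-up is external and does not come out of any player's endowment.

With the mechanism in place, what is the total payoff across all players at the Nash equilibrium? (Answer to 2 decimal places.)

3101.49 euros

With the mechanism, a contributed unit returns 2.1 × 5.47 / 10 = 1.1487 per unit of net cost to the contributor — now above 1 — so contributing fully is weakly dominant for every player.
At the Nash equilibrium everyone contributes 27. Group total payoff = 2.1 × 5.47 × 270 = 3101.49.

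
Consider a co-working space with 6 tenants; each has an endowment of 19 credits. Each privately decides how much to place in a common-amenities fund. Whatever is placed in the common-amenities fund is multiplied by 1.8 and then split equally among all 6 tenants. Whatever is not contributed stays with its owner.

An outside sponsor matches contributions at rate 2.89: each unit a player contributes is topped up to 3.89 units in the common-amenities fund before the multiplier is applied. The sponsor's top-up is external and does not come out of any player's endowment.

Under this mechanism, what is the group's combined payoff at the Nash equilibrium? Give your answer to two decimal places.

With the mechanism, a contributed unit returns 1.8 × 3.89 / 6 = 1.1670 per unit of net cost to the contributor — now above 1 — so contributing fully is weakly dominant for every player.
So the Nash equilibrium is full contribution by all 6; the group earns 1.8 × 3.89 × 114 = 798.23.

798.23 credits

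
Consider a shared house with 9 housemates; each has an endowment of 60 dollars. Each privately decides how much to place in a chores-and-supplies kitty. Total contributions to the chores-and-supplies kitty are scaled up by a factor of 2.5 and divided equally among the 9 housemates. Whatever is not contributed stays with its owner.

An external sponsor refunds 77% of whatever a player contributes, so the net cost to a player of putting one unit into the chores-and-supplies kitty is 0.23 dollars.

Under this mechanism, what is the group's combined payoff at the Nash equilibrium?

The effective private return per unit is now (2.5/9) / 0.23 = 1.2077 > 1, so every player's dominant strategy flips to full contribution.
At the Nash equilibrium everyone contributes 60. Group total payoff = 9 × (60 × 0.77 + 2.5 × 60) = 1765.80.

1765.80 dollars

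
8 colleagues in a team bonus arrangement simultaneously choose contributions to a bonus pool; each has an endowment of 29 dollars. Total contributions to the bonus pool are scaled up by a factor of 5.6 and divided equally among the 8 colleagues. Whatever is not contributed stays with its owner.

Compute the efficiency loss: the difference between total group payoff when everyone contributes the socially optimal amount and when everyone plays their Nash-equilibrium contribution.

1067.20 dollars

Each contributed unit returns 5.6/8 = 0.7000 to its contributor — below 1 — so contributing 0 is dominant for every player. At the Nash equilibrium everyone keeps their 29, and the group total is 8 × 29 = 232.
Each contributed unit returns 5.600 to the group as a whole (0.7000 to each of 8 players), which exceeds 1, so the social optimum is full contribution: group total = 5.600 × 232 = 1299.20.
Efficiency loss = 1299.20 − 232 = 1067.20.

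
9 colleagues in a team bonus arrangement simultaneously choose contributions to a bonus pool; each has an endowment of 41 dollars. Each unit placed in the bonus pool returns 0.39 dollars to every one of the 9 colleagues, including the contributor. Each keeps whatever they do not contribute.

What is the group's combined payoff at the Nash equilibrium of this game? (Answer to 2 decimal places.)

369.00 dollars

The private return per contributed unit is 0.39 < 1, so contributing 0 is dominant for every player. At the Nash equilibrium everyone keeps their 41, and the group total is 9 × 41 = 369.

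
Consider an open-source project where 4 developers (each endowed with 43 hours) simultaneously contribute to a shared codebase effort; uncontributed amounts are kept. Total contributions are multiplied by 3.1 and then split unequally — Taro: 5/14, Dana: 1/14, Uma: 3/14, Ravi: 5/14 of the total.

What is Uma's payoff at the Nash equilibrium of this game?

Player j's private return per contributed unit is 3.1 × (j's share). Contributing is weakly dominant for j when that share is at least 1/3.1 = 0.3226, and contributing 0 is dominant otherwise.
Taro and Ravi clear that bar, contributing 43 each; the remaining 2 contribute 0. Total contributed: 86.
Uma keeps 43 and receives 3.1 × 86 × 3/14 = 57.13 from the shared codebase effort, for a payoff of 100.13.

100.13 hours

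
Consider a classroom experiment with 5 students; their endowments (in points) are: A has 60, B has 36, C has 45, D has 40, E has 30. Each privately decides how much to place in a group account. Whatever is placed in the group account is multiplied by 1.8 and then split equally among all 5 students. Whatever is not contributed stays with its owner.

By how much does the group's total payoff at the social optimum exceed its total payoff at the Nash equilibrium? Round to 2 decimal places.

168.80 points

The private return per contributed unit is 1.8/5 = 0.3600 < 1 for every player regardless of endowment, so the Nash equilibrium is zero contribution and the group total is Σ E_j = 60 + 36 + 45 + 40 + 30 = 211.
Each contributed unit returns 1.800 to the group, so the social optimum is full contribution by everyone: group total = 1.800 × 211 = 379.80.
Efficiency loss = (1.800 − 1) × 211 = 168.80.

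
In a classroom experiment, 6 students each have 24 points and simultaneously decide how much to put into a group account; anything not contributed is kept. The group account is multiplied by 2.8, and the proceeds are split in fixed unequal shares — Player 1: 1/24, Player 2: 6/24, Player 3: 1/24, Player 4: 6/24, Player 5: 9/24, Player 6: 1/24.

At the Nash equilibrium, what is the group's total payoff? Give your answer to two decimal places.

187.20 points

A player with share s gets back 2.8·s per unit contributed, so full contribution is dominant for anyone with s > 1/2.8 = 0.3571 and zero contribution is dominant for anyone below.
The only share above 0.3571 is Player 5's 9/24, contributing 24; the remaining 5 contribute 0. Total contributed: 24.
The group account pays out 2.8 × 24 = 67.20 in total (split across the unequal shares, but the aggregate is all that matters for the group sum).
The 5 free-riders keep 24 each, adding 120. Group total = 120 + 67.20 = 187.20.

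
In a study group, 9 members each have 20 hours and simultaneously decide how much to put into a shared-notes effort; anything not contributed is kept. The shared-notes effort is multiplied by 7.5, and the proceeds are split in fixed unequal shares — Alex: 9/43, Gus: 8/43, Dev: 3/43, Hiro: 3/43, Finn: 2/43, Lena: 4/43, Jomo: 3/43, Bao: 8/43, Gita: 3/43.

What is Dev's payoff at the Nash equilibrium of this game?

51.40 hours

Player j's private return per contributed unit is 7.5 × (j's share). Contributing is weakly dominant for j when that share is at least 1/7.5 = 0.1333, and contributing 0 is dominant otherwise.
The shares above 0.1333 belong to Alex, Gus and Bao, contributing 20 each; the remaining 6 contribute 0. Total contributed: 60.
Dev keeps 20 and receives 7.5 × 60 × 3/43 = 31.40 from the shared-notes effort, for a payoff of 51.40.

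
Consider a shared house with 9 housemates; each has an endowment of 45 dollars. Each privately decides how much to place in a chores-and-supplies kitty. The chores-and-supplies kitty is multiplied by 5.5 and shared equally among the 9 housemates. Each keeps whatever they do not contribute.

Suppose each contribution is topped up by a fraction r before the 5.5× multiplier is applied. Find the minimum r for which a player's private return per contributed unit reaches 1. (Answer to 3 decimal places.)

0.636

With matching at rate r, one contributed unit becomes (1 + r) in the chores-and-supplies kitty and returns 5.5 × (1 + r) / 9 to the contributor.
Setting this equal to 1: 1 + r = 9/5.5 = 1.6364.
So the minimum matching rate is r = 1.6364 − 1 = 0.636.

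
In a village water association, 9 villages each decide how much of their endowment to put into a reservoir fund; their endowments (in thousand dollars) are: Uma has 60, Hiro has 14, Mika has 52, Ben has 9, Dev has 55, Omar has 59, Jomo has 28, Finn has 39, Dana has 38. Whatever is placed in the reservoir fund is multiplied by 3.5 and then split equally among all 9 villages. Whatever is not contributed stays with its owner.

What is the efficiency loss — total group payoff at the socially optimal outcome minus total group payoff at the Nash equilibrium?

885.00 thousand dollars

The private return per contributed unit is 3.5/9 = 0.3889 < 1 for every player regardless of endowment, so the Nash equilibrium is zero contribution and the group total is Σ E_j = 60 + 14 + 52 + 9 + 55 + 59 + 28 + 39 + 38 = 354.
Each contributed unit returns 3.500 to the group, so the social optimum is full contribution by everyone: group total = 3.500 × 354 = 1239.00.
Efficiency loss = (3.500 − 1) × 354 = 885.00.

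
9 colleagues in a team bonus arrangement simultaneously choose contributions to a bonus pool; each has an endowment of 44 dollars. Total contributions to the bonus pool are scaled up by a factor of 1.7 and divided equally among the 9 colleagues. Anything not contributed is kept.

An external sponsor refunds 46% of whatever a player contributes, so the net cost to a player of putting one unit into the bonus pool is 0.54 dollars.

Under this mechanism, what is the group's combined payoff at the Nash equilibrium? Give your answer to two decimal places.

The effective private return is (1.7/9) / 0.54 = 0.3498, which is still under 1, so the mechanism doesn't change anyone's dominant strategy: zero contribution.
At the Nash equilibrium no one contributes; group total payoff = 9 × 44 = 396.

396.00 dollars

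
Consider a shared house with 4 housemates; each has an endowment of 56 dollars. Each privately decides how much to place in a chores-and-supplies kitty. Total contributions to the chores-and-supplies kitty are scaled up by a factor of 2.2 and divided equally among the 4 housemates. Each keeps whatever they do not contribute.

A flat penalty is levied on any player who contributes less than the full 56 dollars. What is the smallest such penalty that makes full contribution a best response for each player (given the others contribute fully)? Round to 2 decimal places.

25.20 dollars

Given the others contribute fully, the best deviation is to contribute 0 (any partial contribution still incurs the fine and gives up units whose private return 0.5500 is below 1).
Deviating from 56 to 0 saves 56 dollars but forfeits the deviator's share of the drop in the chores-and-supplies kitty: 2.2/4 × 56 = 30.80.
So the deviation gain is 56 − 30.80 = 25.20, and the fine must be at least 25.20 dollars to wipe it out.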